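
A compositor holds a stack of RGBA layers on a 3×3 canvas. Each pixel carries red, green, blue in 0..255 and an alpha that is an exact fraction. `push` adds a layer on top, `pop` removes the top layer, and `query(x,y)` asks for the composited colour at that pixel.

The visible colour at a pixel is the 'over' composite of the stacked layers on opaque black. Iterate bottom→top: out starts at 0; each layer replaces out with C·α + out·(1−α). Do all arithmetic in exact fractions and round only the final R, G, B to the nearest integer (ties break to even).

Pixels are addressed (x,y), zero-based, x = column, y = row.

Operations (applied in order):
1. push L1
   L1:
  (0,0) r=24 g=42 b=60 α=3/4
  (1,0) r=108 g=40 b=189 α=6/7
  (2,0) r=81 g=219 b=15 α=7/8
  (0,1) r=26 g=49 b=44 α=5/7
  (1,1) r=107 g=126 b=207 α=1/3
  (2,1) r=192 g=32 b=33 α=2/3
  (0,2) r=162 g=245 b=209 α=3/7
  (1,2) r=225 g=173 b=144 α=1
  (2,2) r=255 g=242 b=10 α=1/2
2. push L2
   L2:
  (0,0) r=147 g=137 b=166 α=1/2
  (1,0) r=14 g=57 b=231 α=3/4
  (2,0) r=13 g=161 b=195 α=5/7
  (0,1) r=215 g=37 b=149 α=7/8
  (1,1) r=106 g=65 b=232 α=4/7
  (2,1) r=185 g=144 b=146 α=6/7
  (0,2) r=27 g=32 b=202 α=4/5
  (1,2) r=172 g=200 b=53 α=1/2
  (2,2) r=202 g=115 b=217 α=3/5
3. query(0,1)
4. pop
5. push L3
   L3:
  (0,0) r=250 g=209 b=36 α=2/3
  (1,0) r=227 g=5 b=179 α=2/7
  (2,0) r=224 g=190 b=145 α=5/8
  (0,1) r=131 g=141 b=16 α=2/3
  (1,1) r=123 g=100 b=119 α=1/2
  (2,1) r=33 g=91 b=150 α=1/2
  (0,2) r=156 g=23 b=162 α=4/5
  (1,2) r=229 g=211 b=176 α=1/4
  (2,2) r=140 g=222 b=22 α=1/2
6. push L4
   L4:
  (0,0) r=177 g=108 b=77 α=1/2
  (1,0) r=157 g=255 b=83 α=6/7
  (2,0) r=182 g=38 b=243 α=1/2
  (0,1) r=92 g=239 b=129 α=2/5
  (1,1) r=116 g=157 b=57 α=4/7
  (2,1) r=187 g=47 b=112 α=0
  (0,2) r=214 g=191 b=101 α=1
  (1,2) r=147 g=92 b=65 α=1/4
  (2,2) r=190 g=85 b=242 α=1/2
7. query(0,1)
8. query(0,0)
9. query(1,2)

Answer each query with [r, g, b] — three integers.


(0,1) stack=L1,L2; from [0,0,0]:
+L1 (α=5/7) → [130/7, 35, 220/7]
+L2 (α=7/8) → [10665/56, 147/4, 7521/56]
→ [190, 37, 134]

query (0,1) [L1,L3,L4] — begin 0,0,0
+L1 (α=5/7) → [130/7, 35, 220/7]
+L3 (α=2/3) → [1964/21, 317/3, 148/7]
+L4 (α=2/5) → [3252/35, 159, 450/7]
→ [93, 159, 64]

query (0,0) [L1,L3,L4] — begin 0,0,0
after L1 α=3/4: [18, 63/2, 45]
after L3 α=2/3: [518/3, 899/6, 39]
after L4 α=1/2: [1049/6, 1547/12, 58]
→ [175, 129, 58]

at x=1,y=2 over L1,L3,L4:
after L1 α=1: [225, 173, 144]
after L3 α=1/4: [226, 365/2, 152]
after L4 α=1/4: [825/4, 1279/8, 521/4]
= [206, 160, 130]


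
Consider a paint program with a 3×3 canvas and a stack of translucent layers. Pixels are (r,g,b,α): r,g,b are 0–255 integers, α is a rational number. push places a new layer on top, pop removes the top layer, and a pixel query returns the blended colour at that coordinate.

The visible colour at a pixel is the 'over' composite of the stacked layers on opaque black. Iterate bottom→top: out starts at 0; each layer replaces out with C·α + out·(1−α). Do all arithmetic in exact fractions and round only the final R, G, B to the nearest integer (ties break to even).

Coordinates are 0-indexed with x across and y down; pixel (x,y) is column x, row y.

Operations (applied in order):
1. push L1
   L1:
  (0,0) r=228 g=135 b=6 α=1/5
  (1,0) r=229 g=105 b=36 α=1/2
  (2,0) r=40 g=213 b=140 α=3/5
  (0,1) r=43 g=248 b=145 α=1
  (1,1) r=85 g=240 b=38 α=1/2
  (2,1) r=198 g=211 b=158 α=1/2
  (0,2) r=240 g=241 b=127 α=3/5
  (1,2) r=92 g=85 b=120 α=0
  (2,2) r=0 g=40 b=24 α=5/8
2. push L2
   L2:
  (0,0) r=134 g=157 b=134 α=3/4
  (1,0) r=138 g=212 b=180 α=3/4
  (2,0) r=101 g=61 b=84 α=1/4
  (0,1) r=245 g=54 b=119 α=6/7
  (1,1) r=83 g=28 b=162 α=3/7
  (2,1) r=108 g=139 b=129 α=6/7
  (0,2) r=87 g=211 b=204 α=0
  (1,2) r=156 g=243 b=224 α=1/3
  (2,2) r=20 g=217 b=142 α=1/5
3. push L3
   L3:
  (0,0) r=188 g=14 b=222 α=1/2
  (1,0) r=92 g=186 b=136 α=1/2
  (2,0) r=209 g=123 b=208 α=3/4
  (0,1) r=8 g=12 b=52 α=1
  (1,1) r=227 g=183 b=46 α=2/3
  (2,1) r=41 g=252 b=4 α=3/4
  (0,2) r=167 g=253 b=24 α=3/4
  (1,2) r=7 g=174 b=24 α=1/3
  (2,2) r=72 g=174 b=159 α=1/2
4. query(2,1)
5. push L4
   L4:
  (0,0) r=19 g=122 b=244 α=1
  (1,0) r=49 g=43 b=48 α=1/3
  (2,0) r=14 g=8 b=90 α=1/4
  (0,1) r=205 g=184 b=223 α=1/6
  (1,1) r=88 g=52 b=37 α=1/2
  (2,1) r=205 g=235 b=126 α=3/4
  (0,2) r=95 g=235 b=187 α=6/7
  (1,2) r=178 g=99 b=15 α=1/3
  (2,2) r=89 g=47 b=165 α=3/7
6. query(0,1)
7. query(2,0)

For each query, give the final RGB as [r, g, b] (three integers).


at x=2,y=1 over L1,L2,L3:
after L1 α=1/2: [99, 211/2, 79]
after L2 α=6/7: [747/7, 1879/14, 853/7]
after L3 α=3/4: [402/7, 12463/56, 937/28]
→ [57, 223, 33]

(0,1) stack=L1,L2,L3,L4; from [0,0,0]:
+L1 (α=1) → [43, 248, 145]
+L2 (α=6/7) → [1513/7, 572/7, 859/7]
+L3 (α=1) → [8, 12, 52]
+L4 (α=1/6) → [245/6, 122/3, 161/2]
→ [41, 41, 80]

at x=2,y=0 over L1,L2,L3,L4:
after L1 α=3/5: [24, 639/5, 84]
after L2 α=1/4: [173/4, 1111/10, 84]
after L3 α=3/4: [2681/16, 4801/40, 177]
after L4 α=1/4: [8267/64, 14723/160, 621/4]
rounded: [129, 92, 155]


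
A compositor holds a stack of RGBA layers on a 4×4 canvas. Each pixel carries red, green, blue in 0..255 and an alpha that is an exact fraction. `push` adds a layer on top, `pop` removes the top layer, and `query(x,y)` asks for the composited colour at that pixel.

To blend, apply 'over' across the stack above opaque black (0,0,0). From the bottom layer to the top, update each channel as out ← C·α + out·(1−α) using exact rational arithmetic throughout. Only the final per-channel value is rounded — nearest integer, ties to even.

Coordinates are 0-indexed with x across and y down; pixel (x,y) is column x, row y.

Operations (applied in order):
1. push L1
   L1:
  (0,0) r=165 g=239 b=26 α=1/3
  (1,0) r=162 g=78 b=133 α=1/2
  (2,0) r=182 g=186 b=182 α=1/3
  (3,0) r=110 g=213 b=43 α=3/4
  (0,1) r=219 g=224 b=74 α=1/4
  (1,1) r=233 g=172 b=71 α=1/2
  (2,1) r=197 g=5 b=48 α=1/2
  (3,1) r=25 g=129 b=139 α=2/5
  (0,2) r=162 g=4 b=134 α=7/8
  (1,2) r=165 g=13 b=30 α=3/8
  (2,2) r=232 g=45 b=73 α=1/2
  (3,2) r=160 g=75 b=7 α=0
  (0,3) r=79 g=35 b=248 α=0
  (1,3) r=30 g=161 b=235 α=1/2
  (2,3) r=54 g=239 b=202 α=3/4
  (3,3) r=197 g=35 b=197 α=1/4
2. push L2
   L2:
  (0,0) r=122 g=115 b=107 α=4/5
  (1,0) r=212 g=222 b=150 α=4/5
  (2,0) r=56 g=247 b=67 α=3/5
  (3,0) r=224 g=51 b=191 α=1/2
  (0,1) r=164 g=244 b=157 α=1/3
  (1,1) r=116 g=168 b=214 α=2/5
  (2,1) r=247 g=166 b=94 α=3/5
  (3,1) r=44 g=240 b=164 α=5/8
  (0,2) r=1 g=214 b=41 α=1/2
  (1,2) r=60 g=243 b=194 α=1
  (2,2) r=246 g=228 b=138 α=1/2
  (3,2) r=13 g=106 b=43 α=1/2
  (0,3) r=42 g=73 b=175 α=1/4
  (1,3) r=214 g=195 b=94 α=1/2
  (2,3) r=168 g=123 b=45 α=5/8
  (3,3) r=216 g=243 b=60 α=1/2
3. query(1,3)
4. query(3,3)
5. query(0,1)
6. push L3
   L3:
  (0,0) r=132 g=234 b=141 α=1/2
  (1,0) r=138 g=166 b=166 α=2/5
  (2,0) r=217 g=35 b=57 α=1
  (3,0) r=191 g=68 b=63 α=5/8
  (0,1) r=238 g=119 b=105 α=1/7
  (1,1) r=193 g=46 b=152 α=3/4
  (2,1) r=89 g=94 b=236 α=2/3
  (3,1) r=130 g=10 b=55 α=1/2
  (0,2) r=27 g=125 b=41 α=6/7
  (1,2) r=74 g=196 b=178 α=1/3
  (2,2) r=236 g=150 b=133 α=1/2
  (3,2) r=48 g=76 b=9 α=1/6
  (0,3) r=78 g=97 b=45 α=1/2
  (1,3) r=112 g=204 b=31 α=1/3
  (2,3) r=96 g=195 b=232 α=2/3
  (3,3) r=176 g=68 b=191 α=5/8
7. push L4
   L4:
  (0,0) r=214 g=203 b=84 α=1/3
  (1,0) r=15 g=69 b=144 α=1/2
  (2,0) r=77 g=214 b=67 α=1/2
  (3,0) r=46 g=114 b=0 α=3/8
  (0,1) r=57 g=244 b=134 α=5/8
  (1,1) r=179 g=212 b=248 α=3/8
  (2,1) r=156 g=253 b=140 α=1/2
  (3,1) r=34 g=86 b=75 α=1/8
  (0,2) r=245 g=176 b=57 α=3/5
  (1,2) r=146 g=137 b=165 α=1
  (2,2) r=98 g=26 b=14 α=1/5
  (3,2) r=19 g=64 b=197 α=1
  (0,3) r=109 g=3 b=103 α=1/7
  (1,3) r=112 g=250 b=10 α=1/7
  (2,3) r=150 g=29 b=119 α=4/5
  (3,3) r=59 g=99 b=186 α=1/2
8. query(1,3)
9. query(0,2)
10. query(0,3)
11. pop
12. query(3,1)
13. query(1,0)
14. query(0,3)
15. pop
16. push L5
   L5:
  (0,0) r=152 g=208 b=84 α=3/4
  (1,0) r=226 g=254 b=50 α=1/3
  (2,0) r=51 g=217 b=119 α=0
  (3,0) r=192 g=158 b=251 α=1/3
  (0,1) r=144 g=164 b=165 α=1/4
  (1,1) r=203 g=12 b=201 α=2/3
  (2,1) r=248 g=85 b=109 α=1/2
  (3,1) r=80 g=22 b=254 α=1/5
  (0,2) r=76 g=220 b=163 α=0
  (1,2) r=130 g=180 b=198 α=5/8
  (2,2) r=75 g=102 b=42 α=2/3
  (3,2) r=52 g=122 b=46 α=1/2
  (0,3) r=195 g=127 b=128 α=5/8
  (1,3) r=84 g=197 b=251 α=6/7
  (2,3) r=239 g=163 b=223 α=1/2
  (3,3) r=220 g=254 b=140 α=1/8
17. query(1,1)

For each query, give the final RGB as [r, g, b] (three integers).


(1,3) stack=L1,L2; from [0,0,0]:
L1 α=1/2: [15, 161/2, 235/2]
L2 α=1/2: [229/2, 551/4, 423/4]
= [114, 138, 106]

(3,3) stack=L1,L2; from [0,0,0]:
after L1 α=1/4: [197/4, 35/4, 197/4]
after L2 α=1/2: [1061/8, 1007/8, 437/8]
rounded: [133, 126, 55]

(0,1) stack=L1,L2; from [0,0,0]:
L1 α=1/4: [219/4, 56, 37/2]
L2 α=1/3: [547/6, 356/3, 194/3]
rounded: [91, 119, 65]

query (1,3) [L1,L2,L3,L4] — begin 0,0,0
+L1 (α=1/2) → [15, 161/2, 235/2]
+L2 (α=1/2) → [229/2, 551/4, 423/4]
+L3 (α=1/3) → [341/3, 959/6, 485/6]
+L4 (α=1/7) → [794/7, 1209/7, 495/7]
= [113, 173, 71]

(0,2) stack=L1,L2,L3,L4; from [0,0,0]:
+L1 (α=7/8) → [567/4, 7/2, 469/4]
+L2 (α=1/2) → [571/8, 435/4, 633/8]
+L3 (α=6/7) → [1867/56, 3435/28, 2601/56]
+L4 (α=3/5) → [22447/140, 10827/70, 7389/140]
rounded: [160, 155, 53]

query (0,3) [L1,L2,L3,L4] — begin 0,0,0
after L1 α=0: [0, 0, 0]
after L2 α=1/4: [21/2, 73/4, 175/4]
after L3 α=1/2: [177/4, 461/8, 355/8]
after L4 α=1/7: [107/2, 1395/28, 211/4]
rounded: [54, 50, 53]

(3,1) stack=L1,L2,L3; from [0,0,0]:
+L1 (α=2/5) → [10, 258/5, 278/5]
+L2 (α=5/8) → [125/4, 3387/20, 2467/20]
+L3 (α=1/2) → [645/8, 3587/40, 3567/40]
rounded: [81, 90, 89]

(1,0) stack=L1,L2,L3; from [0,0,0]:
L1 α=1/2: [81, 39, 133/2]
L2 α=4/5: [929/5, 927/5, 1333/10]
L3 α=2/5: [4167/25, 4441/25, 7319/50]
rounded: [167, 178, 146]

(0,3) stack=L1,L2,L3; from [0,0,0]:
L1 α=0: [0, 0, 0]
L2 α=1/4: [21/2, 73/4, 175/4]
L3 α=1/2: [177/4, 461/8, 355/8]
rounded: [44, 58, 44]

(1,1) stack=L1,L2,L5; from [0,0,0]:
+L1 (α=1/2) → [233/2, 86, 71/2]
+L2 (α=2/5) → [1163/10, 594/5, 1069/10]
+L5 (α=2/3) → [1741/10, 238/5, 5089/30]
= [174, 48, 170]


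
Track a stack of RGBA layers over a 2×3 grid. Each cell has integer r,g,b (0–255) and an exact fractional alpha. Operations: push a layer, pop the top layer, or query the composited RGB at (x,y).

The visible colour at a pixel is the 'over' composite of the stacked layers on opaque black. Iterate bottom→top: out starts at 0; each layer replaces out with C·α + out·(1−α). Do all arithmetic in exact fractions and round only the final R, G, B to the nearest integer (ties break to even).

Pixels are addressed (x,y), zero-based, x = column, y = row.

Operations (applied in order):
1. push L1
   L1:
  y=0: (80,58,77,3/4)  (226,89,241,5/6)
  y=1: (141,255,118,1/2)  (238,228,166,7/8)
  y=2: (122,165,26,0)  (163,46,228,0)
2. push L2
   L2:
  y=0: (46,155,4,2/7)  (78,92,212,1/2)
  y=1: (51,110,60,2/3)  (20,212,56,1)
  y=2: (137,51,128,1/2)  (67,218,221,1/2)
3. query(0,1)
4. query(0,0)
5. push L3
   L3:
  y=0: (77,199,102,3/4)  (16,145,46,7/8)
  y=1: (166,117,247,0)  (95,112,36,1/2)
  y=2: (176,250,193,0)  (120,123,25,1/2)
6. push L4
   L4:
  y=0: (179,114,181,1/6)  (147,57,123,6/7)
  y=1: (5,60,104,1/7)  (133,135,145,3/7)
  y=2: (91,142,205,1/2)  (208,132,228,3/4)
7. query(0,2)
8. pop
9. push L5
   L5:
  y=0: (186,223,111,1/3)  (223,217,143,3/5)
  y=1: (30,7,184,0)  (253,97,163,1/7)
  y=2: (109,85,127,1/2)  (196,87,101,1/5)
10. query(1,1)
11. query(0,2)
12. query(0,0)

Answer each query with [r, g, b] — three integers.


query (0,1) [L1,L2] — begin 0,0,0
+L1 (α=1/2) → [141/2, 255/2, 59]
+L2 (α=2/3) → [115/2, 695/6, 179/3]
= [58, 116, 60]

query (0,0) [L1,L2] — begin 0,0,0
+L1 (α=3/4) → [60, 87/2, 231/4]
+L2 (α=2/7) → [56, 1055/14, 1187/28]
= [56, 75, 42]

(0,2) stack=L1,L2,L3,L4; from [0,0,0]:
+L1 (α=0) → [0, 0, 0]
+L2 (α=1/2) → [137/2, 51/2, 64]
+L3 (α=0) → [137/2, 51/2, 64]
+L4 (α=1/2) → [319/4, 335/4, 269/2]
→ [80, 84, 134]

(1,1) stack=L1,L2,L3,L5; from [0,0,0]:
after L1 α=7/8: [833/4, 399/2, 581/4]
after L2 α=1: [20, 212, 56]
after L3 α=1/2: [115/2, 162, 46]
after L5 α=1/7: [598/7, 1069/7, 439/7]
rounded: [85, 153, 63]

at x=0,y=2 over L1,L2,L3,L5:
+L1 (α=0) → [0, 0, 0]
+L2 (α=1/2) → [137/2, 51/2, 64]
+L3 (α=0) → [137/2, 51/2, 64]
+L5 (α=1/2) → [355/4, 221/4, 191/2]
rounded: [89, 55, 96]

(0,0) stack=L1,L2,L3,L5; from [0,0,0]:
+L1 (α=3/4) → [60, 87/2, 231/4]
+L2 (α=2/7) → [56, 1055/14, 1187/28]
+L3 (α=3/4) → [287/4, 9413/56, 9755/112]
+L5 (α=1/3) → [659/6, 5219/28, 15971/168]
rounded: [110, 186, 95]


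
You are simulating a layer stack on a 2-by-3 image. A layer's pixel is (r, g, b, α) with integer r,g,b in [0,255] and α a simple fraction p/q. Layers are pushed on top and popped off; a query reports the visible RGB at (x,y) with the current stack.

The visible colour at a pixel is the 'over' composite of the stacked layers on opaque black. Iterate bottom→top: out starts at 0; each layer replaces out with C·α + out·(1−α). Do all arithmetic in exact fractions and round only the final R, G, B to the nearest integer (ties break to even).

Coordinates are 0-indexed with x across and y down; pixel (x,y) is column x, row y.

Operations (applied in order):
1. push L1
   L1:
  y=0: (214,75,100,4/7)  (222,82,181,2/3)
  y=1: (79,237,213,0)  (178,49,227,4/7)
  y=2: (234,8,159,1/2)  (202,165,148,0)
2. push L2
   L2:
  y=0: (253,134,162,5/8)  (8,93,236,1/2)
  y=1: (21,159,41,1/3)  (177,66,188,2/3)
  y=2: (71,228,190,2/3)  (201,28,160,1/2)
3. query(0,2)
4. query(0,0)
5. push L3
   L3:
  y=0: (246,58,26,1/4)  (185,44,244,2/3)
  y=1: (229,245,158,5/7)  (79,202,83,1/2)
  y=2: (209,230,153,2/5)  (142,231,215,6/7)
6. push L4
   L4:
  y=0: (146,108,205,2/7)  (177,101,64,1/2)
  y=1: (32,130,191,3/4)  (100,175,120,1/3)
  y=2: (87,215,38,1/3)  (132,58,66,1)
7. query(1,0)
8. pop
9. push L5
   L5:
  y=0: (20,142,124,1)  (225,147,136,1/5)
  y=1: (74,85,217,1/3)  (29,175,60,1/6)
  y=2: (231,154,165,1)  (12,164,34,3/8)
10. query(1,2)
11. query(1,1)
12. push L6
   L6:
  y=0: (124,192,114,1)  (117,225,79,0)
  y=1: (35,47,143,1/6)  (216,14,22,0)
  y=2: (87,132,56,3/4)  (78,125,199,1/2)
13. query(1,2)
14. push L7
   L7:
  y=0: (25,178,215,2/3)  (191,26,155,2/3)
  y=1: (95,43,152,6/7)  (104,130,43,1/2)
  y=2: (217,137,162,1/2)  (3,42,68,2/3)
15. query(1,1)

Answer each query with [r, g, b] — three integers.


query (0,2) [L1,L2] — begin 0,0,0
after L1 α=1/2: [117, 4, 159/2]
after L2 α=2/3: [259/3, 460/3, 919/6]
= [86, 153, 153]

query (0,0) [L1,L2] — begin 0,0,0
after L1 α=4/7: [856/7, 300/7, 400/7]
after L2 α=5/8: [11423/56, 2795/28, 3435/28]
rounded: [204, 100, 123]

(1,0) stack=L1,L2,L3,L4; from [0,0,0]:
+L1 (α=2/3) → [148, 164/3, 362/3]
+L2 (α=1/2) → [78, 443/6, 535/3]
+L3 (α=2/3) → [448/3, 971/18, 1999/9]
+L4 (α=1/2) → [979/6, 2789/36, 2575/18]
→ [163, 77, 143]

query (1,2) [L1,L2,L3,L5] — begin 0,0,0
+L1 (α=0) → [0, 0, 0]
+L2 (α=1/2) → [201/2, 14, 80]
+L3 (α=6/7) → [1905/14, 200, 1370/7]
+L5 (α=3/8) → [10029/112, 373/2, 1891/14]
= [90, 186, 135]

at x=1,y=1 over L1,L2,L3,L5:
L1 α=4/7: [712/7, 28, 908/7]
L2 α=2/3: [3190/21, 160/3, 1180/7]
L3 α=1/2: [4849/42, 383/3, 1761/14]
L5 α=1/6: [25463/252, 1220/9, 3215/28]
→ [101, 136, 115]

at x=1,y=2 over L1,L2,L3,L5,L6:
after L1 α=0: [0, 0, 0]
after L2 α=1/2: [201/2, 14, 80]
after L3 α=6/7: [1905/14, 200, 1370/7]
after L5 α=3/8: [10029/112, 373/2, 1891/14]
after L6 α=1/2: [18765/224, 623/4, 4677/28]
→ [84, 156, 167]

at x=1,y=1 over L1,L2,L3,L5,L6,L7:
L1 α=4/7: [712/7, 28, 908/7]
L2 α=2/3: [3190/21, 160/3, 1180/7]
L3 α=1/2: [4849/42, 383/3, 1761/14]
L5 α=1/6: [25463/252, 1220/9, 3215/28]
L6 α=0: [25463/252, 1220/9, 3215/28]
L7 α=1/2: [51671/504, 1195/9, 4419/56]
→ [103, 133, 79]


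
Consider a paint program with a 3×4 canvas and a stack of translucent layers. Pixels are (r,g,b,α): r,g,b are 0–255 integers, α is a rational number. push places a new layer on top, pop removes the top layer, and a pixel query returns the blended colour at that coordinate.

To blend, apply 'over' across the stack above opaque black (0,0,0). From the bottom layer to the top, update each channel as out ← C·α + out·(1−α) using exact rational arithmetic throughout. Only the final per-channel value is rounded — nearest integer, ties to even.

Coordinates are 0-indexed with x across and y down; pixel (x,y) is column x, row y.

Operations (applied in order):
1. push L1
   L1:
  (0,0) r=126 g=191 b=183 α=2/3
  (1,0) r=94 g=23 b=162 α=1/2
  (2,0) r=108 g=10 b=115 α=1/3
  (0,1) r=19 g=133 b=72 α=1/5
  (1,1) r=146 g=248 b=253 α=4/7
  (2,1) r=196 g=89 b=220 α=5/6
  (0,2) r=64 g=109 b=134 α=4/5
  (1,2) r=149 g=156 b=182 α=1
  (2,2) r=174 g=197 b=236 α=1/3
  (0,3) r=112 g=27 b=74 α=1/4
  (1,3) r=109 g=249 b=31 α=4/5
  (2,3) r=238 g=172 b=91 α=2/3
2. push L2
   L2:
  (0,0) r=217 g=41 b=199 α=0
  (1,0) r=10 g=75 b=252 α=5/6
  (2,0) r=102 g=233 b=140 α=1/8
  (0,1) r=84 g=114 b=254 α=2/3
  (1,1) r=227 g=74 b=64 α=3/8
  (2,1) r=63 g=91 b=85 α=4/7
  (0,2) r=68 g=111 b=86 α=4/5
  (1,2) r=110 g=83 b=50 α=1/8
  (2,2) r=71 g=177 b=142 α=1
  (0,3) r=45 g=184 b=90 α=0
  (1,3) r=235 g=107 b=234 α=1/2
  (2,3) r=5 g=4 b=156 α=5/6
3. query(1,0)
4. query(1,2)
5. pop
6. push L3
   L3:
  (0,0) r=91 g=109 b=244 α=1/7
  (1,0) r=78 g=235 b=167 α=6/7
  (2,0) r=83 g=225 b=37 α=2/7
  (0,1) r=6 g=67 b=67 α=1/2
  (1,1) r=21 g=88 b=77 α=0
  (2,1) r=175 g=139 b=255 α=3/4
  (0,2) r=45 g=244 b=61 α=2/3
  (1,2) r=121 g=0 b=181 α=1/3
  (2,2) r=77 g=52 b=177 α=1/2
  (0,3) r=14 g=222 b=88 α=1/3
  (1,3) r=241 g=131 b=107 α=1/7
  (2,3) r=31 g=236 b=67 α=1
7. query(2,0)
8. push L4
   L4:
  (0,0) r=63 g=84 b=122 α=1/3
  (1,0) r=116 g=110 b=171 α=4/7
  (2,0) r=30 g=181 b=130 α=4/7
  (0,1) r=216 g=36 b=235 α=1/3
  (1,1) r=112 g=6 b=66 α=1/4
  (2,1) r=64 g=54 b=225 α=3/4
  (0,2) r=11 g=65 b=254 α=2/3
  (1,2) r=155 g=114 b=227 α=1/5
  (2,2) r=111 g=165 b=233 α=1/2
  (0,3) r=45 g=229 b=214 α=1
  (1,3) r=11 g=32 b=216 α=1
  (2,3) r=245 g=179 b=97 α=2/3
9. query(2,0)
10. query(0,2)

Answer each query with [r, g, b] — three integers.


query (1,0) [L1,L2] — begin 0,0,0
after L1 α=1/2: [47, 23/2, 81]
after L2 α=5/6: [97/6, 773/12, 447/2]
→ [16, 64, 224]

at x=1,y=2 over L1,L2:
after L1 α=1: [149, 156, 182]
after L2 α=1/8: [1153/8, 1175/8, 331/2]
→ [144, 147, 166]

(2,0) stack=L1,L3; from [0,0,0]:
+L1 (α=1/3) → [36, 10/3, 115/3]
+L3 (α=2/7) → [346/7, 200/3, 797/21]
= [49, 67, 38]

query (2,0) [L1,L3,L4] — begin 0,0,0
after L1 α=1/3: [36, 10/3, 115/3]
after L3 α=2/7: [346/7, 200/3, 797/21]
after L4 α=4/7: [1878/49, 132, 4437/49]
= [38, 132, 91]

query (0,2) [L1,L3,L4] — begin 0,0,0
L1 α=4/5: [256/5, 436/5, 536/5]
L3 α=2/3: [706/15, 2876/15, 382/5]
L4 α=2/3: [1036/45, 4826/45, 974/5]
rounded: [23, 107, 195]


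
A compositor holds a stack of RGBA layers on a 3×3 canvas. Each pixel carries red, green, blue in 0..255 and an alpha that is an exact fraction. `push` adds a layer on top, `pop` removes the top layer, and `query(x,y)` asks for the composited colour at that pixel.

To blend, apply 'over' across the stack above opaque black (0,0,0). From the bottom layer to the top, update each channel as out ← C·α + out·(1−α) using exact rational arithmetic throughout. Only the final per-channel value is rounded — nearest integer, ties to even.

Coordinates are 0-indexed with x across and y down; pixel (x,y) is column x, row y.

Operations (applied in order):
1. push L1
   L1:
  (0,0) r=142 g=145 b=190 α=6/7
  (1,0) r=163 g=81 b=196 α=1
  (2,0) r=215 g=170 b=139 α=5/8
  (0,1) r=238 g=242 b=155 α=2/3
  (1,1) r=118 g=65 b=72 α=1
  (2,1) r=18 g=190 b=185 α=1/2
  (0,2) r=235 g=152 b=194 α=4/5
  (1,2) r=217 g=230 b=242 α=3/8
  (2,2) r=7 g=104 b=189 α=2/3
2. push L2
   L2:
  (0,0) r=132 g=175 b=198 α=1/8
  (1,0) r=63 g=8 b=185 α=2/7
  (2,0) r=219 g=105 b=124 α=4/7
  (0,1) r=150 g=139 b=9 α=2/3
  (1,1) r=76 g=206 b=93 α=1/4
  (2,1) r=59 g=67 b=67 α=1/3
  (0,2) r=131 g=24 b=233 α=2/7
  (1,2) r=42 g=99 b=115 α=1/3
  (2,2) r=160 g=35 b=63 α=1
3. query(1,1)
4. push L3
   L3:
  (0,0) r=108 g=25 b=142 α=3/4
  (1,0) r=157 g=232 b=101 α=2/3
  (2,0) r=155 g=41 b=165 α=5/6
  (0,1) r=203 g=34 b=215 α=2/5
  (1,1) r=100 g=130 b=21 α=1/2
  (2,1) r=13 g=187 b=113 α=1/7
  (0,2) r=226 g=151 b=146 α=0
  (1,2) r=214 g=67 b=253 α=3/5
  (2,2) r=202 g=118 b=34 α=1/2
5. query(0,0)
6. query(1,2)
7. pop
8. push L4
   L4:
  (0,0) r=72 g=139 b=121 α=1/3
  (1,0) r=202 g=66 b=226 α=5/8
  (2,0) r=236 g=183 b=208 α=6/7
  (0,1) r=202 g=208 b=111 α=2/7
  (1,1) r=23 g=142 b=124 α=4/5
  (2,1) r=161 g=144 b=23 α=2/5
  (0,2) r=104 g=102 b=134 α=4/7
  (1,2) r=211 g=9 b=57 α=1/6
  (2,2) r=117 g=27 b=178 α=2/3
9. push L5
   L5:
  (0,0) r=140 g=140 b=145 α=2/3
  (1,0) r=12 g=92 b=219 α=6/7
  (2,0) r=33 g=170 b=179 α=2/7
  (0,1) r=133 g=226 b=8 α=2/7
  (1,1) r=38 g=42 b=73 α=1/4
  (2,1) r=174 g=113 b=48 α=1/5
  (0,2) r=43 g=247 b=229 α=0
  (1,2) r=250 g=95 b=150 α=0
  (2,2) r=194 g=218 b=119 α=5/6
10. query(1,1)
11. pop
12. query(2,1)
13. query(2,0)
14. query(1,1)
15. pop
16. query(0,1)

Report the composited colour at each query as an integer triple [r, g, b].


at x=1,y=1 over L1,L2:
after L1 α=1: [118, 65, 72]
after L2 α=1/4: [215/2, 401/4, 309/4]
→ [108, 100, 77]

(0,0) stack=L1,L2,L3; from [0,0,0]:
+L1 (α=6/7) → [852/7, 870/7, 1140/7]
+L2 (α=1/8) → [123, 1045/8, 669/4]
+L3 (α=3/4) → [447/4, 1645/32, 2373/16]
= [112, 51, 148]

at x=1,y=2 over L1,L2,L3:
L1 α=3/8: [651/8, 345/4, 363/4]
L2 α=1/3: [273/4, 181/2, 593/6]
L3 α=3/5: [1557/10, 382/5, 574/3]
rounded: [156, 76, 191]

(1,1) stack=L1,L2,L4,L5; from [0,0,0]:
+L1 (α=1) → [118, 65, 72]
+L2 (α=1/4) → [215/2, 401/4, 309/4]
+L4 (α=4/5) → [399/10, 2673/20, 2293/20]
+L5 (α=1/4) → [1577/40, 8859/80, 8339/80]
→ [39, 111, 104]

(2,1) stack=L1,L2,L4; from [0,0,0]:
+L1 (α=1/2) → [9, 95, 185/2]
+L2 (α=1/3) → [77/3, 257/3, 84]
+L4 (α=2/5) → [399/5, 109, 298/5]
= [80, 109, 60]

at x=2,y=0 over L1,L2,L4:
+L1 (α=5/8) → [1075/8, 425/4, 695/8]
+L2 (α=4/7) → [10233/56, 2955/28, 6053/56]
+L4 (α=6/7) → [89529/392, 33699/196, 75941/392]
rounded: [228, 172, 194]

(1,1) stack=L1,L2,L4; from [0,0,0]:
L1 α=1: [118, 65, 72]
L2 α=1/4: [215/2, 401/4, 309/4]
L4 α=4/5: [399/10, 2673/20, 2293/20]
= [40, 134, 115]

query (0,1) [L1,L2] — begin 0,0,0
after L1 α=2/3: [476/3, 484/3, 310/3]
after L2 α=2/3: [1376/9, 1318/9, 364/9]
= [153, 146, 40]


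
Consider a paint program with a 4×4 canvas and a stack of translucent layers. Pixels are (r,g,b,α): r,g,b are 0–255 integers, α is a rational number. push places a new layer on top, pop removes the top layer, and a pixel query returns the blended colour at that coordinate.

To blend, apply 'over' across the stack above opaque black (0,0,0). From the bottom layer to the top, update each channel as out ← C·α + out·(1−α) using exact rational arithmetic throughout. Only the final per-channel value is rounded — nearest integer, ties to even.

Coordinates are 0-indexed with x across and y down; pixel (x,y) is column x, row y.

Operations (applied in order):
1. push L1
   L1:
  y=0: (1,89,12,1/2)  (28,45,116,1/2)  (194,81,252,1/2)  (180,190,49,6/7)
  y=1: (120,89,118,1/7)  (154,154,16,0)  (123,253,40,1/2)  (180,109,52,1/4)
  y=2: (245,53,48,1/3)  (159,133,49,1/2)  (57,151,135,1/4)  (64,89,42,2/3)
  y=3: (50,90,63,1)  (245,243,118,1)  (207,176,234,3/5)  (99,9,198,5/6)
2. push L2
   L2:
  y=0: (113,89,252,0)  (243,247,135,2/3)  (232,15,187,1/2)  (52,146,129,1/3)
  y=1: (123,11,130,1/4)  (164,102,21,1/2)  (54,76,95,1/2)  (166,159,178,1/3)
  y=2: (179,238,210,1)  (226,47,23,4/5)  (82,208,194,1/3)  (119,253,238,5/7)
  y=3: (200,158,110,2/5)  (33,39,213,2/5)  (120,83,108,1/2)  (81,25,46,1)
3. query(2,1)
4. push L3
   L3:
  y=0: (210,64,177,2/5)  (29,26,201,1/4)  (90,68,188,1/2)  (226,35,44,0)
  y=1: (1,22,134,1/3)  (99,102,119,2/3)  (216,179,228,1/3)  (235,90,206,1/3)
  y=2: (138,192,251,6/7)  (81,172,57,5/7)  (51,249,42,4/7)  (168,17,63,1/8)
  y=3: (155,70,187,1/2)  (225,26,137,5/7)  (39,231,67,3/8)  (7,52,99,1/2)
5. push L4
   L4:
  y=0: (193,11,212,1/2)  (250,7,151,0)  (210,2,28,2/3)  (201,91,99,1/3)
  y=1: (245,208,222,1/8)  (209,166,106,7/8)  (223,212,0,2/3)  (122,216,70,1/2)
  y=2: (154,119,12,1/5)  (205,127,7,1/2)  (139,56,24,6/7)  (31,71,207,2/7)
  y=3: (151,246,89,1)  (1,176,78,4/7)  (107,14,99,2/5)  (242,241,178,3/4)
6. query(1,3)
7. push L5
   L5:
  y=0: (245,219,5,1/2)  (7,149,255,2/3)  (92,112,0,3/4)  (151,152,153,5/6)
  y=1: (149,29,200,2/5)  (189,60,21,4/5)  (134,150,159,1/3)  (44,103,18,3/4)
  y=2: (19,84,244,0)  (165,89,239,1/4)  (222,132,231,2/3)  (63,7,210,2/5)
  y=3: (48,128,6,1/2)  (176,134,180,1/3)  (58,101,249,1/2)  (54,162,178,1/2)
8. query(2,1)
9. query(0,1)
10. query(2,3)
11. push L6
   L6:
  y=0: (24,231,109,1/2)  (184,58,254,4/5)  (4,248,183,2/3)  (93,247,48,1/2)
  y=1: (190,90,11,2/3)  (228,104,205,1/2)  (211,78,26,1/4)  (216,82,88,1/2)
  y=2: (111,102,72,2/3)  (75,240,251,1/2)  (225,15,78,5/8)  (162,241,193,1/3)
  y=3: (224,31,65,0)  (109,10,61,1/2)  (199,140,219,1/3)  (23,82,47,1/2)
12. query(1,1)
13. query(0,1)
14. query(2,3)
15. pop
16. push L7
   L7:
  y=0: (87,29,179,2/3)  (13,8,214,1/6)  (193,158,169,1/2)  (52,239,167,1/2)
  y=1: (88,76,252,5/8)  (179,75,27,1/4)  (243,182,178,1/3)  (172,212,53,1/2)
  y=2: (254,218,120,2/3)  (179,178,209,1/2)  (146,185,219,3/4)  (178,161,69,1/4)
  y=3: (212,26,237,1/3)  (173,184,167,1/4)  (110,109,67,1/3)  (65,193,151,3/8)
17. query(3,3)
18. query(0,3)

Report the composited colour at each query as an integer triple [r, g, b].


at x=2,y=1 over L1,L2:
L1 α=1/2: [123/2, 253/2, 20]
L2 α=1/2: [231/4, 405/4, 115/2]
rounded: [58, 101, 58]

query (1,3) [L1,L2,L3,L4] — begin 0,0,0
L1 α=1: [245, 243, 118]
L2 α=2/5: [801/5, 807/5, 156]
L3 α=5/7: [7227/35, 2264/35, 997/7]
L4 α=4/7: [21821/245, 31432/245, 5175/49]
rounded: [89, 128, 106]

at x=2,y=1 over L1,L2,L3,L4,L5:
L1 α=1/2: [123/2, 253/2, 20]
L2 α=1/2: [231/4, 405/4, 115/2]
L3 α=1/3: [221/2, 763/6, 343/3]
L4 α=2/3: [371/2, 3307/18, 343/9]
L5 α=1/3: [505/3, 4657/27, 2117/27]
rounded: [168, 172, 78]

at x=0,y=1 over L1,L2,L3,L4,L5:
+L1 (α=1/7) → [120/7, 89/7, 118/7]
+L2 (α=1/4) → [1221/28, 86/7, 316/7]
+L3 (α=1/3) → [1235/42, 326/21, 1570/21]
+L4 (α=1/8) → [2705/48, 475/12, 559/6]
+L5 (α=2/5) → [7473/80, 707/20, 1359/10]
= [93, 35, 136]

(2,3) stack=L1,L2,L3,L4,L5; from [0,0,0]:
after L1 α=3/5: [621/5, 528/5, 702/5]
after L2 α=1/2: [1221/10, 943/10, 621/5]
after L3 α=3/8: [1455/16, 2329/16, 411/4]
after L4 α=2/5: [7789/80, 1487/16, 405/4]
after L5 α=1/2: [12429/160, 3103/32, 1401/8]
rounded: [78, 97, 175]

query (1,1) [L1,L2,L3,L4,L5,L6] — begin 0,0,0
after L1 α=0: [0, 0, 0]
after L2 α=1/2: [82, 51, 21/2]
after L3 α=2/3: [280/3, 85, 497/6]
after L4 α=7/8: [4669/24, 1247/8, 4949/48]
after L5 α=4/5: [22813/120, 3167/40, 8981/240]
after L6 α=1/2: [50173/240, 7327/80, 58181/480]
= [209, 92, 121]

query (0,1) [L1,L2,L3,L4,L5,L6] — begin 0,0,0
+L1 (α=1/7) → [120/7, 89/7, 118/7]
+L2 (α=1/4) → [1221/28, 86/7, 316/7]
+L3 (α=1/3) → [1235/42, 326/21, 1570/21]
+L4 (α=1/8) → [2705/48, 475/12, 559/6]
+L5 (α=2/5) → [7473/80, 707/20, 1359/10]
+L6 (α=2/3) → [37873/240, 4307/60, 1579/30]
→ [158, 72, 53]

query (2,3) [L1,L2,L3,L4,L5,L6] — begin 0,0,0
after L1 α=3/5: [621/5, 528/5, 702/5]
after L2 α=1/2: [1221/10, 943/10, 621/5]
after L3 α=3/8: [1455/16, 2329/16, 411/4]
after L4 α=2/5: [7789/80, 1487/16, 405/4]
after L5 α=1/2: [12429/160, 3103/32, 1401/8]
after L6 α=1/3: [28349/240, 1781/16, 759/4]
= [118, 111, 190]

at x=3,y=3 over L1,L2,L3,L4,L5,L7:
+L1 (α=5/6) → [165/2, 15/2, 165]
+L2 (α=1) → [81, 25, 46]
+L3 (α=1/2) → [44, 77/2, 145/2]
+L4 (α=3/4) → [385/2, 1523/8, 1213/8]
+L5 (α=1/2) → [493/4, 2819/16, 2637/16]
+L7 (α=3/8) → [3245/32, 23359/128, 20433/128]
= [101, 182, 160]

(0,3) stack=L1,L2,L3,L4,L5,L7; from [0,0,0]:
+L1 (α=1) → [50, 90, 63]
+L2 (α=2/5) → [110, 586/5, 409/5]
+L3 (α=1/2) → [265/2, 468/5, 672/5]
+L4 (α=1) → [151, 246, 89]
+L5 (α=1/2) → [199/2, 187, 95/2]
+L7 (α=1/3) → [137, 400/3, 332/3]
= [137, 133, 111]


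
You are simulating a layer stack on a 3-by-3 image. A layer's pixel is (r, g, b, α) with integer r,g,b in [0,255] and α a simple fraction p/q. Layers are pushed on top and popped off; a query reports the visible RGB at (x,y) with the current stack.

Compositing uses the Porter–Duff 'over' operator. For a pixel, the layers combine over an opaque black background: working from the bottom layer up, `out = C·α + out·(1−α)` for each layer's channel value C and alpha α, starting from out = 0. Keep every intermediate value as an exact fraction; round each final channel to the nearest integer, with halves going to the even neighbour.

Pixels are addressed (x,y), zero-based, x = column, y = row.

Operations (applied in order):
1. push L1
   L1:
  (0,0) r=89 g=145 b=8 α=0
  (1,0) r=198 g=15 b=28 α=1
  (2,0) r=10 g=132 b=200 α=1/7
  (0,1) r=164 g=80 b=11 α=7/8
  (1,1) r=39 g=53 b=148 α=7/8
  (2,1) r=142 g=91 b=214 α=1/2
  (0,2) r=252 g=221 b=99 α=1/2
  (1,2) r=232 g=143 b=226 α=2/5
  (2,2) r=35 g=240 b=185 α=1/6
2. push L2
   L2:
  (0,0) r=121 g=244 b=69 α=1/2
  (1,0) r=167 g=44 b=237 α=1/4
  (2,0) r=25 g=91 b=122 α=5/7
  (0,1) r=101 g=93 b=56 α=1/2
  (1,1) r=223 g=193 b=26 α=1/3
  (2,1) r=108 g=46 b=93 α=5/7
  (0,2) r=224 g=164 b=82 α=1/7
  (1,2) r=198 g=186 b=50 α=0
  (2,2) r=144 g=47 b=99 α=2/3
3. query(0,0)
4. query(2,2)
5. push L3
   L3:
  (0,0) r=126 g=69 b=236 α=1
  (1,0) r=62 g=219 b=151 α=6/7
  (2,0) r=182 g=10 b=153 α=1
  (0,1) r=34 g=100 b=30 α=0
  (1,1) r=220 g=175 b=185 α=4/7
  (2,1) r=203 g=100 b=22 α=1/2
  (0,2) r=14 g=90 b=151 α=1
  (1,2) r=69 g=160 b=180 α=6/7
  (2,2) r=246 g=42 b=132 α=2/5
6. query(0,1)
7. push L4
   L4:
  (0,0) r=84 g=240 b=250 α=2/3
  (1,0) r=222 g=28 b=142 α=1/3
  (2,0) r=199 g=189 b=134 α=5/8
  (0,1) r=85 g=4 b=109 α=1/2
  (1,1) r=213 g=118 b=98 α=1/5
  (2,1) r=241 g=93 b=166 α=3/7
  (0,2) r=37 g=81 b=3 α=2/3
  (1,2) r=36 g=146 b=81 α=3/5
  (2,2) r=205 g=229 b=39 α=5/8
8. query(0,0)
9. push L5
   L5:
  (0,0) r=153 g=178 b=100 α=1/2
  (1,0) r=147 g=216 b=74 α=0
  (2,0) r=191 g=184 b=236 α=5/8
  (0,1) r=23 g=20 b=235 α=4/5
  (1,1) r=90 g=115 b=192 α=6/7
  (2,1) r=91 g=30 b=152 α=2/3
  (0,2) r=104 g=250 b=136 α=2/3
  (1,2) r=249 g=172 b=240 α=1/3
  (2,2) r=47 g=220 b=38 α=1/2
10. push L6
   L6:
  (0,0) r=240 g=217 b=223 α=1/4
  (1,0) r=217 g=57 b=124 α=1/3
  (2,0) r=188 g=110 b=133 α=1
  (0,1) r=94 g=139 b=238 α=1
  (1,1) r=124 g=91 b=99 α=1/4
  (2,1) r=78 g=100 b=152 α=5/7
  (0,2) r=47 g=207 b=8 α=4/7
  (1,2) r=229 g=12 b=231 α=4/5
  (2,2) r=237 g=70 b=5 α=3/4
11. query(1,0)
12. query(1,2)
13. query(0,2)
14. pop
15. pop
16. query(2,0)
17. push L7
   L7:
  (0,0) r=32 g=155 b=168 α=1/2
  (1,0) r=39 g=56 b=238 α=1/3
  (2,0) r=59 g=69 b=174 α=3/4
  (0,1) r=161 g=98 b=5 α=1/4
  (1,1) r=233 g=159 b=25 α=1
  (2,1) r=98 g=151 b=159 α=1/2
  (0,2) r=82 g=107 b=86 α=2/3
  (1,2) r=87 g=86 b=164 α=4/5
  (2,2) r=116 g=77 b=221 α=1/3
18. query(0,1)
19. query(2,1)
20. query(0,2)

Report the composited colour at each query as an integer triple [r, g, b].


(0,0) stack=L1,L2; from [0,0,0]:
after L1 α=0: [0, 0, 0]
after L2 α=1/2: [121/2, 122, 69/2]
= [60, 122, 34]

(2,2) stack=L1,L2; from [0,0,0]:
L1 α=1/6: [35/6, 40, 185/6]
L2 α=2/3: [1763/18, 134/3, 1373/18]
= [98, 45, 76]

(0,1) stack=L1,L2,L3; from [0,0,0]:
L1 α=7/8: [287/2, 70, 77/8]
L2 α=1/2: [489/4, 163/2, 525/16]
L3 α=0: [489/4, 163/2, 525/16]
= [122, 82, 33]

(0,0) stack=L1,L2,L3,L4; from [0,0,0]:
+L1 (α=0) → [0, 0, 0]
+L2 (α=1/2) → [121/2, 122, 69/2]
+L3 (α=1) → [126, 69, 236]
+L4 (α=2/3) → [98, 183, 736/3]
= [98, 183, 245]

query (1,0) [L1,L2,L3,L4,L5,L6] — begin 0,0,0
+L1 (α=1) → [198, 15, 28]
+L2 (α=1/4) → [761/4, 89/4, 321/4]
+L3 (α=6/7) → [2249/28, 5345/28, 3945/28]
+L4 (α=1/3) → [5357/42, 5737/42, 5933/42]
+L5 (α=0) → [5357/42, 5737/42, 5933/42]
+L6 (α=1/3) → [9914/63, 6934/63, 8537/63]
→ [157, 110, 136]

at x=1,y=2 over L1,L2,L3,L4,L5,L6:
after L1 α=2/5: [464/5, 286/5, 452/5]
after L2 α=0: [464/5, 286/5, 452/5]
after L3 α=6/7: [362/5, 5086/35, 836/5]
after L4 α=3/5: [1264/25, 25502/175, 2887/25]
after L5 α=1/3: [8753/75, 81104/525, 11774/75]
after L6 α=4/5: [77453/375, 106304/2625, 81074/375]
rounded: [207, 40, 216]

query (0,2) [L1,L2,L3,L4,L5,L6] — begin 0,0,0
L1 α=1/2: [126, 221/2, 99/2]
L2 α=1/7: [140, 827/7, 379/7]
L3 α=1: [14, 90, 151]
L4 α=2/3: [88/3, 84, 157/3]
L5 α=2/3: [712/9, 584/3, 973/9]
L6 α=4/7: [1276/21, 1412/7, 1069/21]
→ [61, 202, 51]

query (2,0) [L1,L2,L3,L4] — begin 0,0,0
+L1 (α=1/7) → [10/7, 132/7, 200/7]
+L2 (α=5/7) → [895/49, 3449/49, 4670/49]
+L3 (α=1) → [182, 10, 153]
+L4 (α=5/8) → [1541/8, 975/8, 1129/8]
= [193, 122, 141]

query (0,1) [L1,L2,L3,L4,L7] — begin 0,0,0
+L1 (α=7/8) → [287/2, 70, 77/8]
+L2 (α=1/2) → [489/4, 163/2, 525/16]
+L3 (α=0) → [489/4, 163/2, 525/16]
+L4 (α=1/2) → [829/8, 171/4, 2269/32]
+L7 (α=1/4) → [3775/32, 905/16, 6967/128]
→ [118, 57, 54]

(2,1) stack=L1,L2,L3,L4,L7; from [0,0,0]:
+L1 (α=1/2) → [71, 91/2, 107]
+L2 (α=5/7) → [682/7, 321/7, 97]
+L3 (α=1/2) → [2103/14, 1021/14, 119/2]
+L4 (α=3/7) → [9267/49, 3995/49, 736/7]
+L7 (α=1/2) → [14069/98, 5697/49, 1849/14]
rounded: [144, 116, 132]

at x=0,y=2 over L1,L2,L3,L4,L7:
after L1 α=1/2: [126, 221/2, 99/2]
after L2 α=1/7: [140, 827/7, 379/7]
after L3 α=1: [14, 90, 151]
after L4 α=2/3: [88/3, 84, 157/3]
after L7 α=2/3: [580/9, 298/3, 673/9]
→ [64, 99, 75]


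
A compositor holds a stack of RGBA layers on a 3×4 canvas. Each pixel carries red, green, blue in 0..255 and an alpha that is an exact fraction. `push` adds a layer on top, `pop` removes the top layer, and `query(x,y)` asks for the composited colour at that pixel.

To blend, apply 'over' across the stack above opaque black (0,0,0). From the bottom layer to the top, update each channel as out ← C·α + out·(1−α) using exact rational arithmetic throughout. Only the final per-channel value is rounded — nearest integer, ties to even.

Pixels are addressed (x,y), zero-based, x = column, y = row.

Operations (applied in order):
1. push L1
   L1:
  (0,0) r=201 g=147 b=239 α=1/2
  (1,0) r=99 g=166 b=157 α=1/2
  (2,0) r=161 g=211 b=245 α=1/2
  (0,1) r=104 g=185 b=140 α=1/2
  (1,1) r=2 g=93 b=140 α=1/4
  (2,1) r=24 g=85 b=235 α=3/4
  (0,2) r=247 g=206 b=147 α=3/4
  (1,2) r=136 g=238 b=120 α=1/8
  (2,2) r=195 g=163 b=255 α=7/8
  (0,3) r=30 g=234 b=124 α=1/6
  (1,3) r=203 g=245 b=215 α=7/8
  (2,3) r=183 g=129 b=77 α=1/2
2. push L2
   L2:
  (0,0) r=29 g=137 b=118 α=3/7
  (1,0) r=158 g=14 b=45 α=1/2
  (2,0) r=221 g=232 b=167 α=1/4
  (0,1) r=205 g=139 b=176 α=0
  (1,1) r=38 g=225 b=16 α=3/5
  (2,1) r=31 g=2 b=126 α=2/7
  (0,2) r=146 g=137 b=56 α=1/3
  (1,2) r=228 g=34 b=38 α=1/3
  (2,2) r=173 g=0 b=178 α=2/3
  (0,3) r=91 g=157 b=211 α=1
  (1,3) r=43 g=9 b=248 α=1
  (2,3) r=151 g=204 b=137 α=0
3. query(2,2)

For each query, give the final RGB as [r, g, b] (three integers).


(2,2) stack=L1,L2; from [0,0,0]:
after L1 α=7/8: [1365/8, 1141/8, 1785/8]
after L2 α=2/3: [4133/24, 1141/24, 4633/24]
→ [172, 48, 193]


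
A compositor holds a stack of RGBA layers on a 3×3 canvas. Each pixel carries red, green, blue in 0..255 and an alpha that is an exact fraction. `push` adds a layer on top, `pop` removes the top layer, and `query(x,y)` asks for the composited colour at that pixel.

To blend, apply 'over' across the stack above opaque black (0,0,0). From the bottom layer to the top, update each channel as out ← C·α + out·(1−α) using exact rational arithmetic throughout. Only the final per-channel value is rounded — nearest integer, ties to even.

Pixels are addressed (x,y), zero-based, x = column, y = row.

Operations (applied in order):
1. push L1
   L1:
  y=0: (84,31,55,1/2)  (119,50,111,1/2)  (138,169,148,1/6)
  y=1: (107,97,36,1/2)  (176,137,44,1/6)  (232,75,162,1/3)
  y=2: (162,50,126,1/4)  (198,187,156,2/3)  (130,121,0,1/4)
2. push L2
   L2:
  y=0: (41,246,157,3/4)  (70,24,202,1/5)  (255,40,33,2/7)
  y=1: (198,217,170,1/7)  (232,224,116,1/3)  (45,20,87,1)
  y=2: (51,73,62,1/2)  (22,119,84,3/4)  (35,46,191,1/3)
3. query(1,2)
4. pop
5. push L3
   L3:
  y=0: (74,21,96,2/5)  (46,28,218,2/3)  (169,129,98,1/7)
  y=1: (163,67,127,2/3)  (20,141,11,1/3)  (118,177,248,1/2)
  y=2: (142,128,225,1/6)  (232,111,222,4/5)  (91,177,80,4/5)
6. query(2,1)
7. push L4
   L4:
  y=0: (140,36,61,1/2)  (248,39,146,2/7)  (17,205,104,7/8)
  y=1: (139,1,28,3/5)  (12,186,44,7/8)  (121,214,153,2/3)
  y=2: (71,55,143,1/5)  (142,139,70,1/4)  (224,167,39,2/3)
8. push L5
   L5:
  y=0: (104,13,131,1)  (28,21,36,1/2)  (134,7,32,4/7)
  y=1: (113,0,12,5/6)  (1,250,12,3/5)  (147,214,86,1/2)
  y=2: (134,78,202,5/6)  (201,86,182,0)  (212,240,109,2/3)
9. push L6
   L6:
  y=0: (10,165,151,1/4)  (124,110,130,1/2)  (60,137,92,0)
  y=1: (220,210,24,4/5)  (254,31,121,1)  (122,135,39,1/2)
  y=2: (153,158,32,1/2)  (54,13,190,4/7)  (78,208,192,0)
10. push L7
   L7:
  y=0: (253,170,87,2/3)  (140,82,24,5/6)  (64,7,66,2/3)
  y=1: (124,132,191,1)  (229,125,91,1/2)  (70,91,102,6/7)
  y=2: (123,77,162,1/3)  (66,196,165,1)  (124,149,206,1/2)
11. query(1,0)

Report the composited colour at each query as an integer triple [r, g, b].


(1,2) stack=L1,L2; from [0,0,0]:
after L1 α=2/3: [132, 374/3, 104]
after L2 α=3/4: [99/2, 1445/12, 89]
= [50, 120, 89]

query (2,1) [L1,L3] — begin 0,0,0
L1 α=1/3: [232/3, 25, 54]
L3 α=1/2: [293/3, 101, 151]
rounded: [98, 101, 151]

query (1,0) [L1,L3,L4,L5,L6,L7] — begin 0,0,0
+L1 (α=1/2) → [119/2, 25, 111/2]
+L3 (α=2/3) → [101/2, 27, 983/6]
+L4 (α=2/7) → [1497/14, 213/7, 6667/42]
+L5 (α=1/2) → [1889/28, 180/7, 8179/84]
+L6 (α=1/2) → [5361/56, 475/7, 19099/168]
+L7 (α=5/6) → [44561/336, 1115/14, 39259/1008]
= [133, 80, 39]


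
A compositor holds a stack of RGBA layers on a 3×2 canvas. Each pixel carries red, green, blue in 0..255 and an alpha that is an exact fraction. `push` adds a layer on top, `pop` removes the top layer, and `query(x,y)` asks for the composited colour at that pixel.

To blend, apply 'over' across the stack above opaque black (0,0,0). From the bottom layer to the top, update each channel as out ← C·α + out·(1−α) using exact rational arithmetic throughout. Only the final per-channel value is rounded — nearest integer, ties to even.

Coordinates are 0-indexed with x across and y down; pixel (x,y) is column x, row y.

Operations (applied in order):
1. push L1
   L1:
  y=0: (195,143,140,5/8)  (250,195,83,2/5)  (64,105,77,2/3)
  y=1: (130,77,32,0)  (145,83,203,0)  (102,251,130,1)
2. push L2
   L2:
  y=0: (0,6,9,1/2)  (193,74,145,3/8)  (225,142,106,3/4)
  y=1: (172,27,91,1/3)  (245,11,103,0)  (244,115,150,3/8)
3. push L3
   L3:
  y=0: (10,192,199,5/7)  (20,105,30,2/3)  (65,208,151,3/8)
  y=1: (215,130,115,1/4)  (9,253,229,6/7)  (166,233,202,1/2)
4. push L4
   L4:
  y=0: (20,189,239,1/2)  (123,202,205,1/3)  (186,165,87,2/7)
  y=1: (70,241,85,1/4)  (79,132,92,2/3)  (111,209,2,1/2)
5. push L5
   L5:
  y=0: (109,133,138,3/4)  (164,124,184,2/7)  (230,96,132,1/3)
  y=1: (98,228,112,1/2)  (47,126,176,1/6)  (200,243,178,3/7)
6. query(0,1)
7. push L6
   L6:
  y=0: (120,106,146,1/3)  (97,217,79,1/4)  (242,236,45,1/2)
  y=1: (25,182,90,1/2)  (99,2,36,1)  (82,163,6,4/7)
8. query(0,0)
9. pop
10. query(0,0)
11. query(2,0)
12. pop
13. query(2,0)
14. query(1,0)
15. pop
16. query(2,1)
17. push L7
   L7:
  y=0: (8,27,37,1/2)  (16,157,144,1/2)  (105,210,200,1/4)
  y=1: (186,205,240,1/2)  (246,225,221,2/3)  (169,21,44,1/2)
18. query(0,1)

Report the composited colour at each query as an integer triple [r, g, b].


(0,1) stack=L1,L2,L3,L4,L5; from [0,0,0]:
L1 α=0: [0, 0, 0]
L2 α=1/3: [172/3, 9, 91/3]
L3 α=1/4: [387/4, 157/4, 103/2]
L4 α=1/4: [1441/16, 1435/16, 479/8]
L5 α=1/2: [3009/32, 5083/32, 1375/16]
→ [94, 159, 86]

query (0,0) [L1,L2,L3,L4,L5,L6] — begin 0,0,0
L1 α=5/8: [975/8, 715/8, 175/2]
L2 α=1/2: [975/16, 763/16, 193/4]
L3 α=5/7: [1375/56, 8443/56, 2183/14]
L4 α=1/2: [2495/112, 19027/112, 5529/28]
L5 α=3/4: [39119/448, 63715/448, 17121/112]
L6 α=1/3: [65999/672, 29153/224, 25297/168]
= [98, 130, 151]

at x=0,y=0 over L1,L2,L3,L4,L5:
L1 α=5/8: [975/8, 715/8, 175/2]
L2 α=1/2: [975/16, 763/16, 193/4]
L3 α=5/7: [1375/56, 8443/56, 2183/14]
L4 α=1/2: [2495/112, 19027/112, 5529/28]
L5 α=3/4: [39119/448, 63715/448, 17121/112]
= [87, 142, 153]

query (2,0) [L1,L2,L3,L4,L5] — begin 0,0,0
+L1 (α=2/3) → [128/3, 70, 154/3]
+L2 (α=3/4) → [2153/12, 124, 277/3]
+L3 (α=3/8) → [13105/96, 311/2, 343/3]
+L4 (α=2/7) → [101237/672, 2215/14, 2237/21]
+L5 (α=1/3) → [178517/1008, 2887/21, 7246/63]
= [177, 137, 115]

at x=2,y=0 over L1,L2,L3,L4:
+L1 (α=2/3) → [128/3, 70, 154/3]
+L2 (α=3/4) → [2153/12, 124, 277/3]
+L3 (α=3/8) → [13105/96, 311/2, 343/3]
+L4 (α=2/7) → [101237/672, 2215/14, 2237/21]
→ [151, 158, 107]

query (1,0) [L1,L2,L3,L4] — begin 0,0,0
+L1 (α=2/5) → [100, 78, 166/5]
+L2 (α=3/8) → [1079/8, 153/2, 601/8]
+L3 (α=2/3) → [1399/24, 191/2, 1081/24]
+L4 (α=1/3) → [2875/36, 131, 3541/36]
rounded: [80, 131, 98]

(2,1) stack=L1,L2,L3; from [0,0,0]:
+L1 (α=1) → [102, 251, 130]
+L2 (α=3/8) → [621/4, 200, 275/2]
+L3 (α=1/2) → [1285/8, 433/2, 679/4]
= [161, 216, 170]

query (0,1) [L1,L2,L3,L7] — begin 0,0,0
after L1 α=0: [0, 0, 0]
after L2 α=1/3: [172/3, 9, 91/3]
after L3 α=1/4: [387/4, 157/4, 103/2]
after L7 α=1/2: [1131/8, 977/8, 583/4]
→ [141, 122, 146]
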